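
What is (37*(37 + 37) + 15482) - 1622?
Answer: 16598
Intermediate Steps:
(37*(37 + 37) + 15482) - 1622 = (37*74 + 15482) - 1622 = (2738 + 15482) - 1622 = 18220 - 1622 = 16598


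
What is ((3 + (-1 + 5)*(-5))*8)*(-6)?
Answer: 816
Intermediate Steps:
((3 + (-1 + 5)*(-5))*8)*(-6) = ((3 + 4*(-5))*8)*(-6) = ((3 - 20)*8)*(-6) = -17*8*(-6) = -136*(-6) = 816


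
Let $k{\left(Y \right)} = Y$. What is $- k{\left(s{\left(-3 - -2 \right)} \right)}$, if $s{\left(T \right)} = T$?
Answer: $1$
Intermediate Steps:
$- k{\left(s{\left(-3 - -2 \right)} \right)} = - (-3 - -2) = - (-3 + 2) = \left(-1\right) \left(-1\right) = 1$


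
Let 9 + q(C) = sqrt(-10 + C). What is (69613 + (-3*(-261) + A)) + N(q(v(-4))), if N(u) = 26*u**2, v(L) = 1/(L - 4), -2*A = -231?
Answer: 289417/4 - 1053*I*sqrt(2) ≈ 72354.0 - 1489.2*I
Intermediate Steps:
A = 231/2 (A = -1/2*(-231) = 231/2 ≈ 115.50)
v(L) = 1/(-4 + L)
q(C) = -9 + sqrt(-10 + C)
(69613 + (-3*(-261) + A)) + N(q(v(-4))) = (69613 + (-3*(-261) + 231/2)) + 26*(-9 + sqrt(-10 + 1/(-4 - 4)))**2 = (69613 + (783 + 231/2)) + 26*(-9 + sqrt(-10 + 1/(-8)))**2 = (69613 + 1797/2) + 26*(-9 + sqrt(-10 - 1/8))**2 = 141023/2 + 26*(-9 + sqrt(-81/8))**2 = 141023/2 + 26*(-9 + 9*I*sqrt(2)/4)**2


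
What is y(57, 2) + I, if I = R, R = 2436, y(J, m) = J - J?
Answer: 2436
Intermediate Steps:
y(J, m) = 0
I = 2436
y(57, 2) + I = 0 + 2436 = 2436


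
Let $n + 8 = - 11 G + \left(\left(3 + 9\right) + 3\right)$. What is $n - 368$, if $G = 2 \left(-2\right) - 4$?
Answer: $-273$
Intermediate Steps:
$G = -8$ ($G = -4 - 4 = -8$)
$n = 95$ ($n = -8 + \left(\left(-11\right) \left(-8\right) + \left(\left(3 + 9\right) + 3\right)\right) = -8 + \left(88 + \left(12 + 3\right)\right) = -8 + \left(88 + 15\right) = -8 + 103 = 95$)
$n - 368 = 95 - 368 = -273$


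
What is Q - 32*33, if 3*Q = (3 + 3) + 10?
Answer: -3152/3 ≈ -1050.7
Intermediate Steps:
Q = 16/3 (Q = ((3 + 3) + 10)/3 = (6 + 10)/3 = (⅓)*16 = 16/3 ≈ 5.3333)
Q - 32*33 = 16/3 - 32*33 = 16/3 - 1056 = -3152/3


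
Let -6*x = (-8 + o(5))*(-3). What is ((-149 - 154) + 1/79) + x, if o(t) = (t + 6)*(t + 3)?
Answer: -20776/79 ≈ -262.99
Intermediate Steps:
o(t) = (3 + t)*(6 + t) (o(t) = (6 + t)*(3 + t) = (3 + t)*(6 + t))
x = 40 (x = -(-8 + (18 + 5**2 + 9*5))*(-3)/6 = -(-8 + (18 + 25 + 45))*(-3)/6 = -(-8 + 88)*(-3)/6 = -40*(-3)/3 = -1/6*(-240) = 40)
((-149 - 154) + 1/79) + x = ((-149 - 154) + 1/79) + 40 = (-303 + 1/79) + 40 = -23936/79 + 40 = -20776/79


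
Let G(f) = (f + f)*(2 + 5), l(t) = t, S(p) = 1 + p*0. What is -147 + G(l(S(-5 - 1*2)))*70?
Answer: 833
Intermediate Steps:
S(p) = 1 (S(p) = 1 + 0 = 1)
G(f) = 14*f (G(f) = (2*f)*7 = 14*f)
-147 + G(l(S(-5 - 1*2)))*70 = -147 + (14*1)*70 = -147 + 14*70 = -147 + 980 = 833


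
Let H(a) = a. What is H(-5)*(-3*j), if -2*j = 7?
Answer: -105/2 ≈ -52.500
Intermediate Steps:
j = -7/2 (j = -½*7 = -7/2 ≈ -3.5000)
H(-5)*(-3*j) = -(-15)*(-7)/2 = -5*21/2 = -105/2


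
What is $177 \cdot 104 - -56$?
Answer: $18464$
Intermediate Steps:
$177 \cdot 104 - -56 = 18408 + 56 = 18464$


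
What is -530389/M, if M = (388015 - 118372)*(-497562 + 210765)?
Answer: 530389/77332803471 ≈ 6.8585e-6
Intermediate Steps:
M = -77332803471 (M = 269643*(-286797) = -77332803471)
-530389/M = -530389/(-77332803471) = -530389*(-1/77332803471) = 530389/77332803471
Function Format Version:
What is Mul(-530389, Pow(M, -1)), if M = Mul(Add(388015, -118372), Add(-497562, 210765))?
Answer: Rational(530389, 77332803471) ≈ 6.8585e-6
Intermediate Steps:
M = -77332803471 (M = Mul(269643, -286797) = -77332803471)
Mul(-530389, Pow(M, -1)) = Mul(-530389, Pow(-77332803471, -1)) = Mul(-530389, Rational(-1, 77332803471)) = Rational(530389, 77332803471)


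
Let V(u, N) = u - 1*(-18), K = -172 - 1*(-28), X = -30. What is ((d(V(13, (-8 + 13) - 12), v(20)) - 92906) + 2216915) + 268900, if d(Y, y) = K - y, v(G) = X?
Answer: 2392795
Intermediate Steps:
K = -144 (K = -172 + 28 = -144)
v(G) = -30
V(u, N) = 18 + u (V(u, N) = u + 18 = 18 + u)
d(Y, y) = -144 - y
((d(V(13, (-8 + 13) - 12), v(20)) - 92906) + 2216915) + 268900 = (((-144 - 1*(-30)) - 92906) + 2216915) + 268900 = (((-144 + 30) - 92906) + 2216915) + 268900 = ((-114 - 92906) + 2216915) + 268900 = (-93020 + 2216915) + 268900 = 2123895 + 268900 = 2392795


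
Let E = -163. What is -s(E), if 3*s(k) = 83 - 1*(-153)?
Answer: -236/3 ≈ -78.667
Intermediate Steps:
s(k) = 236/3 (s(k) = (83 - 1*(-153))/3 = (83 + 153)/3 = (⅓)*236 = 236/3)
-s(E) = -1*236/3 = -236/3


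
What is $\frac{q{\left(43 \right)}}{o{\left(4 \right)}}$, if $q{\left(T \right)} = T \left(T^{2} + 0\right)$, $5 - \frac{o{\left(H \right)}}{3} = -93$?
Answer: $\frac{79507}{294} \approx 270.43$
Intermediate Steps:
$o{\left(H \right)} = 294$ ($o{\left(H \right)} = 15 - -279 = 15 + 279 = 294$)
$q{\left(T \right)} = T^{3}$ ($q{\left(T \right)} = T T^{2} = T^{3}$)
$\frac{q{\left(43 \right)}}{o{\left(4 \right)}} = \frac{43^{3}}{294} = 79507 \cdot \frac{1}{294} = \frac{79507}{294}$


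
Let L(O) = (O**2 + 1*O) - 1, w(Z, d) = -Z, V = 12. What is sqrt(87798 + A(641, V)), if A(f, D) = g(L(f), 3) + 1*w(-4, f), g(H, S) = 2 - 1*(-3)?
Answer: sqrt(87807) ≈ 296.32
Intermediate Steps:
L(O) = -1 + O + O**2 (L(O) = (O**2 + O) - 1 = (O + O**2) - 1 = -1 + O + O**2)
g(H, S) = 5 (g(H, S) = 2 + 3 = 5)
A(f, D) = 9 (A(f, D) = 5 + 1*(-1*(-4)) = 5 + 1*4 = 5 + 4 = 9)
sqrt(87798 + A(641, V)) = sqrt(87798 + 9) = sqrt(87807)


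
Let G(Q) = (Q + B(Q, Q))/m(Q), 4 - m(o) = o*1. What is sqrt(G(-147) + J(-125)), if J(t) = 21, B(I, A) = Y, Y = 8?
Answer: 2*sqrt(114458)/151 ≈ 4.4810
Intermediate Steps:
m(o) = 4 - o
B(I, A) = 8
G(Q) = (8 + Q)/(4 - Q) (G(Q) = (Q + 8)/(4 - Q) = (8 + Q)/(4 - Q))
sqrt(G(-147) + J(-125)) = sqrt((-8 - 1*(-147))/(-4 - 147) + 21) = sqrt((-8 + 147)/(-151) + 21) = sqrt(-1/151*139 + 21) = sqrt(-139/151 + 21) = sqrt(3032/151) = 2*sqrt(114458)/151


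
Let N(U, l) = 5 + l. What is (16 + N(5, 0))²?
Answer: 441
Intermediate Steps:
(16 + N(5, 0))² = (16 + (5 + 0))² = (16 + 5)² = 21² = 441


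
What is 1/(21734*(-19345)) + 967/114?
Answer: 101642392574/11982660555 ≈ 8.4825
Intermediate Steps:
1/(21734*(-19345)) + 967/114 = (1/21734)*(-1/19345) + 967*(1/114) = -1/420444230 + 967/114 = 101642392574/11982660555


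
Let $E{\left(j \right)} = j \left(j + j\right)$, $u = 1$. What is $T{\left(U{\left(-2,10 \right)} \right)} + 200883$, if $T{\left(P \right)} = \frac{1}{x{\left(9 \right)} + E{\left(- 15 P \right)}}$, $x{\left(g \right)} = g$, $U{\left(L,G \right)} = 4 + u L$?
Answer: $\frac{363397348}{1809} \approx 2.0088 \cdot 10^{5}$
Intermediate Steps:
$U{\left(L,G \right)} = 4 + L$ ($U{\left(L,G \right)} = 4 + 1 L = 4 + L$)
$E{\left(j \right)} = 2 j^{2}$ ($E{\left(j \right)} = j 2 j = 2 j^{2}$)
$T{\left(P \right)} = \frac{1}{9 + 450 P^{2}}$ ($T{\left(P \right)} = \frac{1}{9 + 2 \left(- 15 P\right)^{2}} = \frac{1}{9 + 2 \cdot 225 P^{2}} = \frac{1}{9 + 450 P^{2}}$)
$T{\left(U{\left(-2,10 \right)} \right)} + 200883 = \frac{1}{9 \left(1 + 50 \left(4 - 2\right)^{2}\right)} + 200883 = \frac{1}{9 \left(1 + 50 \cdot 2^{2}\right)} + 200883 = \frac{1}{9 \left(1 + 50 \cdot 4\right)} + 200883 = \frac{1}{9 \left(1 + 200\right)} + 200883 = \frac{1}{9 \cdot 201} + 200883 = \frac{1}{9} \cdot \frac{1}{201} + 200883 = \frac{1}{1809} + 200883 = \frac{363397348}{1809}$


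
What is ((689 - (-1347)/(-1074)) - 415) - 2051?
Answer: -636615/358 ≈ -1778.3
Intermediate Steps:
((689 - (-1347)/(-1074)) - 415) - 2051 = ((689 - (-1347)*(-1)/1074) - 415) - 2051 = ((689 - 1*449/358) - 415) - 2051 = ((689 - 449/358) - 415) - 2051 = (246213/358 - 415) - 2051 = 97643/358 - 2051 = -636615/358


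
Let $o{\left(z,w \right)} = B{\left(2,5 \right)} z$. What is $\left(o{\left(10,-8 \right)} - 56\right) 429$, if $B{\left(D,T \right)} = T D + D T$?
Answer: $61776$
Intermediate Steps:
$B{\left(D,T \right)} = 2 D T$ ($B{\left(D,T \right)} = D T + D T = 2 D T$)
$o{\left(z,w \right)} = 20 z$ ($o{\left(z,w \right)} = 2 \cdot 2 \cdot 5 z = 20 z$)
$\left(o{\left(10,-8 \right)} - 56\right) 429 = \left(20 \cdot 10 - 56\right) 429 = \left(200 - 56\right) 429 = 144 \cdot 429 = 61776$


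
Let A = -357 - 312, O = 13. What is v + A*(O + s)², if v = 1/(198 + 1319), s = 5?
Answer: -328818851/1517 ≈ -2.1676e+5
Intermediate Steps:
v = 1/1517 ≈ 0.00065920
A = -669
v + A*(O + s)² = 1/1517 - 669*(13 + 5)² = 1/1517 - 669*18² = 1/1517 - 669*324 = 1/1517 - 216756 = -328818851/1517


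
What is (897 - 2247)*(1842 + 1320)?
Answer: -4268700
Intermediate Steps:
(897 - 2247)*(1842 + 1320) = -1350*3162 = -4268700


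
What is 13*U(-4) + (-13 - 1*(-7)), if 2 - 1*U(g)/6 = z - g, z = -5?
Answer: 228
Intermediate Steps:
U(g) = 42 + 6*g (U(g) = 12 - 6*(-5 - g) = 12 + (30 + 6*g) = 42 + 6*g)
13*U(-4) + (-13 - 1*(-7)) = 13*(42 + 6*(-4)) + (-13 - 1*(-7)) = 13*(42 - 24) + (-13 + 7) = 13*18 - 6 = 234 - 6 = 228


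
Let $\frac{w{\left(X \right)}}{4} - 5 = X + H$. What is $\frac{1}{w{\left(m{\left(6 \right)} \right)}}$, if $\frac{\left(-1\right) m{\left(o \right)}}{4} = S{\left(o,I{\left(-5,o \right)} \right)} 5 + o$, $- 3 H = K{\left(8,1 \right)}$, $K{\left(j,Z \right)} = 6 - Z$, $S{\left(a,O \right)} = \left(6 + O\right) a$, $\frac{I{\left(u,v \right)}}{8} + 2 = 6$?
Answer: $- \frac{3}{54968} \approx -5.4577 \cdot 10^{-5}$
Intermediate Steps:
$I{\left(u,v \right)} = 32$ ($I{\left(u,v \right)} = -16 + 8 \cdot 6 = -16 + 48 = 32$)
$S{\left(a,O \right)} = a \left(6 + O\right)$
$H = - \frac{5}{3}$ ($H = - \frac{6 - 1}{3} = \left(- \frac{1}{3}\right) 5 = - \frac{5}{3} \approx -1.6667$)
$m{\left(o \right)} = - 764 o$ ($m{\left(o \right)} = - 4 \left(o \left(6 + 32\right) 5 + o\right) = - 4 \left(o 38 \cdot 5 + o\right) = - 4 \left(38 o 5 + o\right) = - 4 \left(190 o + o\right) = - 4 \cdot 191 o = - 764 o$)
$w{\left(X \right)} = \frac{40}{3} + 4 X$ ($w{\left(X \right)} = 20 + 4 \left(X - \frac{5}{3}\right) = 20 + 4 \left(- \frac{5}{3} + X\right) = 20 + \left(- \frac{20}{3} + 4 X\right) = \frac{40}{3} + 4 X$)
$\frac{1}{w{\left(m{\left(6 \right)} \right)}} = \frac{1}{\frac{40}{3} + 4 \left(\left(-764\right) 6\right)} = \frac{1}{\frac{40}{3} + 4 \left(-4584\right)} = \frac{1}{\frac{40}{3} - 18336} = \frac{1}{- \frac{54968}{3}} = - \frac{3}{54968}$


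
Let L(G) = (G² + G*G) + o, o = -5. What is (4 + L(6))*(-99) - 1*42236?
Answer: -49265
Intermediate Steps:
L(G) = -5 + 2*G² (L(G) = (G² + G*G) - 5 = (G² + G²) - 5 = 2*G² - 5 = -5 + 2*G²)
(4 + L(6))*(-99) - 1*42236 = (4 + (-5 + 2*6²))*(-99) - 1*42236 = (4 + (-5 + 2*36))*(-99) - 42236 = (4 + (-5 + 72))*(-99) - 42236 = (4 + 67)*(-99) - 42236 = 71*(-99) - 42236 = -7029 - 42236 = -49265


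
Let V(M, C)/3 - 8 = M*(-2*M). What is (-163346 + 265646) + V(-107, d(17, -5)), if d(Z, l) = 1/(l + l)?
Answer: 33630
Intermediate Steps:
d(Z, l) = 1/(2*l)
V(M, C) = 24 - 6*M² (V(M, C) = 24 + 3*(M*(-2*M)) = 24 + 3*(-2*M²) = 24 - 6*M²)
(-163346 + 265646) + V(-107, d(17, -5)) = (-163346 + 265646) + (24 - 6*(-107)²) = 102300 + (24 - 6*11449) = 102300 + (24 - 68694) = 102300 - 68670 = 33630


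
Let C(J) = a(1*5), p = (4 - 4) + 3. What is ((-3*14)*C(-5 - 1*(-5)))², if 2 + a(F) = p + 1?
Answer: 7056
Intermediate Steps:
p = 3 (p = 0 + 3 = 3)
a(F) = 2 (a(F) = -2 + (3 + 1) = -2 + 4 = 2)
C(J) = 2
((-3*14)*C(-5 - 1*(-5)))² = (-3*14*2)² = (-42*2)² = (-84)² = 7056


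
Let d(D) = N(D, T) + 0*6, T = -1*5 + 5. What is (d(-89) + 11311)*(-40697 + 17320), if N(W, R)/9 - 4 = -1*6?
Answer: -263996461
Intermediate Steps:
T = 0 (T = -5 + 5 = 0)
N(W, R) = -18 (N(W, R) = 36 + 9*(-1*6) = 36 + 9*(-6) = 36 - 54 = -18)
d(D) = -18 (d(D) = -18 + 0*6 = -18 + 0 = -18)
(d(-89) + 11311)*(-40697 + 17320) = (-18 + 11311)*(-40697 + 17320) = 11293*(-23377) = -263996461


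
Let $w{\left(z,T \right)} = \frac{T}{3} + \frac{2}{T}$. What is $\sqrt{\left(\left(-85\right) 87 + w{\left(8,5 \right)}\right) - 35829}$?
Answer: $\frac{i \sqrt{9724935}}{15} \approx 207.9 i$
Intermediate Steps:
$w{\left(z,T \right)} = \frac{2}{T} + \frac{T}{3}$ ($w{\left(z,T \right)} = T \frac{1}{3} + \frac{2}{T} = \frac{T}{3} + \frac{2}{T} = \frac{2}{T} + \frac{T}{3}$)
$\sqrt{\left(\left(-85\right) 87 + w{\left(8,5 \right)}\right) - 35829} = \sqrt{\left(\left(-85\right) 87 + \left(\frac{2}{5} + \frac{1}{3} \cdot 5\right)\right) - 35829} = \sqrt{\left(-7395 + \left(2 \cdot \frac{1}{5} + \frac{5}{3}\right)\right) - 35829} = \sqrt{\left(-7395 + \left(\frac{2}{5} + \frac{5}{3}\right)\right) - 35829} = \sqrt{\left(-7395 + \frac{31}{15}\right) - 35829} = \sqrt{- \frac{110894}{15} - 35829} = \sqrt{- \frac{648329}{15}} = \frac{i \sqrt{9724935}}{15}$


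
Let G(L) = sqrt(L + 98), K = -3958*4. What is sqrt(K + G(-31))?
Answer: sqrt(-15832 + sqrt(67)) ≈ 125.79*I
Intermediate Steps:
K = -15832
G(L) = sqrt(98 + L)
sqrt(K + G(-31)) = sqrt(-15832 + sqrt(98 - 31)) = sqrt(-15832 + sqrt(67))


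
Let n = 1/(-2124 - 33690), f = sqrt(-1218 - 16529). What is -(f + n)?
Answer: 1/35814 - I*sqrt(17747) ≈ 2.7922e-5 - 133.22*I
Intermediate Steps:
f = I*sqrt(17747) (f = sqrt(-17747) = I*sqrt(17747) ≈ 133.22*I)
n = -1/35814 (n = 1/(-35814) = -1/35814 ≈ -2.7922e-5)
-(f + n) = -(I*sqrt(17747) - 1/35814) = -(-1/35814 + I*sqrt(17747)) = 1/35814 - I*sqrt(17747)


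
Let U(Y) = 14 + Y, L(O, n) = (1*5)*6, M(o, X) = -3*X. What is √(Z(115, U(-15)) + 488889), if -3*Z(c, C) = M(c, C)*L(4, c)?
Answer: √488859 ≈ 699.18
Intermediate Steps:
L(O, n) = 30 (L(O, n) = 5*6 = 30)
Z(c, C) = 30*C (Z(c, C) = -(-3*C)*30/3 = -(-30)*C = 30*C)
√(Z(115, U(-15)) + 488889) = √(30*(14 - 15) + 488889) = √(30*(-1) + 488889) = √(-30 + 488889) = √488859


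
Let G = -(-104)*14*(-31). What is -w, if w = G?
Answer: 45136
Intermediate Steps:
G = -45136 (G = -26*(-56)*(-31) = 1456*(-31) = -45136)
w = -45136
-w = -1*(-45136) = 45136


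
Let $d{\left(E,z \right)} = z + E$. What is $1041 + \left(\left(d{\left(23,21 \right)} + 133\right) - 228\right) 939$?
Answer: $-46848$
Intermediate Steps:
$d{\left(E,z \right)} = E + z$
$1041 + \left(\left(d{\left(23,21 \right)} + 133\right) - 228\right) 939 = 1041 + \left(\left(\left(23 + 21\right) + 133\right) - 228\right) 939 = 1041 + \left(\left(44 + 133\right) - 228\right) 939 = 1041 + \left(177 - 228\right) 939 = 1041 - 47889 = -46848$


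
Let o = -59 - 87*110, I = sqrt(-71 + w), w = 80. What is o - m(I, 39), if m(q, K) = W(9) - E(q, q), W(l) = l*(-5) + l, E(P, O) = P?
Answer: -9590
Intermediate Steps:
I = 3 (I = sqrt(-71 + 80) = sqrt(9) = 3)
W(l) = -4*l (W(l) = -5*l + l = -4*l)
m(q, K) = -36 - q (m(q, K) = -4*9 - q = -36 - q)
o = -9629 (o = -59 - 9570 = -9629)
o - m(I, 39) = -9629 - (-36 - 1*3) = -9629 - (-36 - 3) = -9629 - 1*(-39) = -9629 + 39 = -9590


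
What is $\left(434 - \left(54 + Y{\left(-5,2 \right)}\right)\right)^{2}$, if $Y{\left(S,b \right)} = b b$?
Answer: $141376$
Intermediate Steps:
$Y{\left(S,b \right)} = b^{2}$
$\left(434 - \left(54 + Y{\left(-5,2 \right)}\right)\right)^{2} = \left(434 - 58\right)^{2} = 376^{2} = 141376$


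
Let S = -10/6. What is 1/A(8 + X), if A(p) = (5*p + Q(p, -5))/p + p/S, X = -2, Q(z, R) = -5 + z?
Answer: 30/47 ≈ 0.63830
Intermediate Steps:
S = -5/3 (S = -10*⅙ = -5/3 ≈ -1.6667)
A(p) = -3*p/5 + (-5 + 6*p)/p (A(p) = (5*p + (-5 + p))/p + p/(-5/3) = (-5 + 6*p)/p + p*(-⅗) = (-5 + 6*p)/p - 3*p/5 = -3*p/5 + (-5 + 6*p)/p)
1/A(8 + X) = 1/(6 - 5/(8 - 2) - 3*(8 - 2)/5) = 1/(6 - 5/6 - ⅗*6) = 1/(6 - 5*⅙ - 18/5) = 1/(6 - ⅚ - 18/5) = 1/(47/30) = 30/47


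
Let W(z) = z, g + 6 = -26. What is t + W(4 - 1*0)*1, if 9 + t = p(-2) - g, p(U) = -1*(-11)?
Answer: 38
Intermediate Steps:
g = -32 (g = -6 - 26 = -32)
p(U) = 11
t = 34 (t = -9 + (11 - 1*(-32)) = -9 + (11 + 32) = -9 + 43 = 34)
t + W(4 - 1*0)*1 = 34 + (4 - 1*0)*1 = 34 + (4 + 0)*1 = 34 + 4*1 = 34 + 4 = 38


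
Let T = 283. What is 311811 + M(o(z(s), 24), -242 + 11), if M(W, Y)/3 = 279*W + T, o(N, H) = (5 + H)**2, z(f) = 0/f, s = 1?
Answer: 1016577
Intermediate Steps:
z(f) = 0
M(W, Y) = 849 + 837*W (M(W, Y) = 3*(279*W + 283) = 3*(283 + 279*W) = 849 + 837*W)
311811 + M(o(z(s), 24), -242 + 11) = 311811 + (849 + 837*(5 + 24)**2) = 311811 + (849 + 837*29**2) = 311811 + (849 + 837*841) = 311811 + (849 + 703917) = 311811 + 704766 = 1016577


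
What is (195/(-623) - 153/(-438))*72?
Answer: 118908/45479 ≈ 2.6146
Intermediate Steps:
(195/(-623) - 153/(-438))*72 = (195*(-1/623) - 153*(-1/438))*72 = (-195/623 + 51/146)*72 = (3303/90958)*72 = 118908/45479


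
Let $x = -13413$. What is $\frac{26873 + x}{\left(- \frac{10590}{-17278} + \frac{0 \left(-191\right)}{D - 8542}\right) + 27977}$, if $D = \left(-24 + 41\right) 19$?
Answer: $\frac{58140470}{120849299} \approx 0.4811$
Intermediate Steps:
$D = 323$ ($D = 17 \cdot 19 = 323$)
$\frac{26873 + x}{\left(- \frac{10590}{-17278} + \frac{0 \left(-191\right)}{D - 8542}\right) + 27977} = \frac{26873 - 13413}{\left(- \frac{10590}{-17278} + \frac{0 \left(-191\right)}{323 - 8542}\right) + 27977} = \frac{13460}{\left(\left(-10590\right) \left(- \frac{1}{17278}\right) + \frac{0}{323 - 8542}\right) + 27977} = \frac{13460}{\left(\frac{5295}{8639} + \frac{0}{-8219}\right) + 27977} = \frac{13460}{\left(\frac{5295}{8639} + 0 \left(- \frac{1}{8219}\right)\right) + 27977} = \frac{13460}{\left(\frac{5295}{8639} + 0\right) + 27977} = \frac{13460}{\frac{5295}{8639} + 27977} = \frac{13460}{\frac{241698598}{8639}} = 13460 \cdot \frac{8639}{241698598} = \frac{58140470}{120849299}$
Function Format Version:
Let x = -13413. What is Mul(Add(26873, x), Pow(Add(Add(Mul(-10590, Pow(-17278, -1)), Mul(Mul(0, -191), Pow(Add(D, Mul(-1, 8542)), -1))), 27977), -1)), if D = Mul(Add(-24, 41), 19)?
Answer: Rational(58140470, 120849299) ≈ 0.48110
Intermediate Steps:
D = 323 (D = Mul(17, 19) = 323)
Mul(Add(26873, x), Pow(Add(Add(Mul(-10590, Pow(-17278, -1)), Mul(Mul(0, -191), Pow(Add(D, Mul(-1, 8542)), -1))), 27977), -1)) = Mul(Add(26873, -13413), Pow(Add(Add(Mul(-10590, Pow(-17278, -1)), Mul(Mul(0, -191), Pow(Add(323, Mul(-1, 8542)), -1))), 27977), -1)) = Mul(13460, Pow(Add(Add(Mul(-10590, Rational(-1, 17278)), Mul(0, Pow(Add(323, -8542), -1))), 27977), -1)) = Mul(13460, Pow(Add(Add(Rational(5295, 8639), Mul(0, Pow(-8219, -1))), 27977), -1)) = Mul(13460, Pow(Add(Add(Rational(5295, 8639), Mul(0, Rational(-1, 8219))), 27977), -1)) = Mul(13460, Pow(Add(Add(Rational(5295, 8639), 0), 27977), -1)) = Mul(13460, Pow(Add(Rational(5295, 8639), 27977), -1)) = Mul(13460, Pow(Rational(241698598, 8639), -1)) = Mul(13460, Rational(8639, 241698598)) = Rational(58140470, 120849299)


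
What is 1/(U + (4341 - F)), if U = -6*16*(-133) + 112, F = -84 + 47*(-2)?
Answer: 1/17399 ≈ 5.7475e-5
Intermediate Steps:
F = -178 (F = -84 - 94 = -178)
U = 12880 (U = -96*(-133) + 112 = 12768 + 112 = 12880)
1/(U + (4341 - F)) = 1/(12880 + (4341 - 1*(-178))) = 1/(12880 + (4341 + 178)) = 1/(12880 + 4519) = 1/17399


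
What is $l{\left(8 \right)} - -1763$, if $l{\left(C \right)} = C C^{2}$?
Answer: $2275$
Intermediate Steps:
$l{\left(C \right)} = C^{3}$
$l{\left(8 \right)} - -1763 = 8^{3} - -1763 = 512 + 1763 = 2275$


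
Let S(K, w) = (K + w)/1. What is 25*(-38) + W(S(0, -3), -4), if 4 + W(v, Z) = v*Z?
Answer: -942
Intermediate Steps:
S(K, w) = K + w (S(K, w) = (K + w)*1 = K + w)
W(v, Z) = -4 + Z*v (W(v, Z) = -4 + v*Z = -4 + Z*v)
25*(-38) + W(S(0, -3), -4) = 25*(-38) + (-4 - 4*(0 - 3)) = -950 + (-4 - 4*(-3)) = -950 + (-4 + 12) = -950 + 8 = -942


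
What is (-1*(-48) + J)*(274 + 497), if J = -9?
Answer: 30069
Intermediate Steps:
(-1*(-48) + J)*(274 + 497) = (-1*(-48) - 9)*(274 + 497) = (48 - 9)*771 = 39*771 = 30069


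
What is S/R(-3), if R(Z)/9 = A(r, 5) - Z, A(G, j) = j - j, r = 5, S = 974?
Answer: 974/27 ≈ 36.074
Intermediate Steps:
A(G, j) = 0
R(Z) = -9*Z (R(Z) = 9*(0 - Z) = 9*(-Z) = -9*Z)
S/R(-3) = 974/((-9*(-3))) = 974/27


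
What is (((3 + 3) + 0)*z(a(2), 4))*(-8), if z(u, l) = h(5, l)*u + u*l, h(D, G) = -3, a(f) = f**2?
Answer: -192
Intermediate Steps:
z(u, l) = -3*u + l*u (z(u, l) = -3*u + u*l = -3*u + l*u)
(((3 + 3) + 0)*z(a(2), 4))*(-8) = (((3 + 3) + 0)*(2**2*(-3 + 4)))*(-8) = ((6 + 0)*(4*1))*(-8) = (6*4)*(-8) = 24*(-8) = -192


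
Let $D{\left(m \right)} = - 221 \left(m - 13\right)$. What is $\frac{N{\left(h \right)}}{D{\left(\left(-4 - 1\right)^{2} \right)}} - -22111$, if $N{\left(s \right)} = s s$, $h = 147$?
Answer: $\frac{19538921}{884} \approx 22103.0$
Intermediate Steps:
$N{\left(s \right)} = s^{2}$
$D{\left(m \right)} = 2873 - 221 m$ ($D{\left(m \right)} = - 221 \left(-13 + m\right) = 2873 - 221 m$)
$\frac{N{\left(h \right)}}{D{\left(\left(-4 - 1\right)^{2} \right)}} - -22111 = \frac{147^{2}}{2873 - 221 \left(-4 - 1\right)^{2}} - -22111 = \frac{21609}{2873 - 221 \left(-5\right)^{2}} + 22111 = \frac{21609}{2873 - 5525} + 22111 = \frac{21609}{-2652} + 22111 = 21609 \left(- \frac{1}{2652}\right) + 22111 = - \frac{7203}{884} + 22111 = \frac{19538921}{884}$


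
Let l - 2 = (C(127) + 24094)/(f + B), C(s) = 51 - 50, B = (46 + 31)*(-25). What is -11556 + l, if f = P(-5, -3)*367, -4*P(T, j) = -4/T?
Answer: -115568043/9992 ≈ -11566.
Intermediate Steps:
P(T, j) = 1/T (P(T, j) = -(-1)/T = 1/T)
B = -1925 (B = 77*(-25) = -1925)
C(s) = 1
f = -367/5 (f = 367/(-5) = -1/5*367 = -367/5 ≈ -73.400)
l = -100491/9992 (l = 2 + (1 + 24094)/(-367/5 - 1925) = 2 + 24095/(-9992/5) = 2 + 24095*(-5/9992) = 2 - 120475/9992 = -100491/9992 ≈ -10.057)
-11556 + l = -11556 - 100491/9992 = -115568043/9992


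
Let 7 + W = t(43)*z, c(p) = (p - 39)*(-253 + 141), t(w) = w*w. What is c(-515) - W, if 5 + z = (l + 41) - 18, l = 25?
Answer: -17452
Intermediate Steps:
t(w) = w²
z = 43 (z = -5 + ((25 + 41) - 18) = -5 + (66 - 18) = -5 + 48 = 43)
c(p) = 4368 - 112*p (c(p) = (-39 + p)*(-112) = 4368 - 112*p)
W = 79500 (W = -7 + 43²*43 = -7 + 1849*43 = -7 + 79507 = 79500)
c(-515) - W = (4368 - 112*(-515)) - 1*79500 = (4368 + 57680) - 79500 = 62048 - 79500 = -17452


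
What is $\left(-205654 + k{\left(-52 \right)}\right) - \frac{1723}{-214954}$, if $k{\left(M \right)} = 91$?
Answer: $- \frac{44186587379}{214954} \approx -2.0556 \cdot 10^{5}$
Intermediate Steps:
$\left(-205654 + k{\left(-52 \right)}\right) - \frac{1723}{-214954} = \left(-205654 + 91\right) - \frac{1723}{-214954} = -205563 - - \frac{1723}{214954} = -205563 + \frac{1723}{214954} = - \frac{44186587379}{214954}$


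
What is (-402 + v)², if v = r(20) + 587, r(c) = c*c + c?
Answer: 366025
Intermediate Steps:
r(c) = c + c² (r(c) = c² + c = c + c²)
v = 1007 (v = 20*(1 + 20) + 587 = 20*21 + 587 = 420 + 587 = 1007)
(-402 + v)² = (-402 + 1007)² = 605² = 366025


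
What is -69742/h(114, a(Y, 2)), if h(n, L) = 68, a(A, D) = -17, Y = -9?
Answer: -34871/34 ≈ -1025.6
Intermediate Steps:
-69742/h(114, a(Y, 2)) = -69742/68 = -69742*1/68 = -34871/34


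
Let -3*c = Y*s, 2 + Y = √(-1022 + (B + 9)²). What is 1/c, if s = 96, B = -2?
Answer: 1/15632 + I*√973/31264 ≈ 6.3971e-5 + 0.00099773*I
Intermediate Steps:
Y = -2 + I*√973 (Y = -2 + √(-1022 + (-2 + 9)²) = -2 + √(-1022 + 7²) = -2 + √(-1022 + 49) = -2 + √(-973) = -2 + I*√973 ≈ -2.0 + 31.193*I)
c = 64 - 32*I*√973 (c = -(-2 + I*√973)*96/3 = -(-192 + 96*I*√973)/3 = 64 - 32*I*√973 ≈ 64.0 - 998.17*I)
1/c = 1/(64 - 32*I*√973)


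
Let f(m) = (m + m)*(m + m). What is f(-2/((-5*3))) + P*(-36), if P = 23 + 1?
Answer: -194384/225 ≈ -863.93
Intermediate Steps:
P = 24
f(m) = 4*m² (f(m) = (2*m)*(2*m) = 4*m²)
f(-2/((-5*3))) + P*(-36) = 4*(-2/((-5*3)))² + 24*(-36) = 4*(-2/(-15))² - 864 = 4*(-2*(-1/15))² - 864 = 4*(2/15)² - 864 = 4*(4/225) - 864 = 16/225 - 864 = -194384/225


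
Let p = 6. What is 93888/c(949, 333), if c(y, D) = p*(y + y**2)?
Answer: 7824/450775 ≈ 0.017357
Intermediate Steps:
c(y, D) = 6*y + 6*y**2 (c(y, D) = 6*(y + y**2) = 6*y + 6*y**2)
93888/c(949, 333) = 93888/((6*949*(1 + 949))) = 93888/((6*949*950)) = 93888/5409300 = 93888*(1/5409300) = 7824/450775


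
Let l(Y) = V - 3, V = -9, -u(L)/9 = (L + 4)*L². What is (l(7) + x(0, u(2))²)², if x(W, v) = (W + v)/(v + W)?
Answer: 121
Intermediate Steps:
u(L) = -9*L²*(4 + L) (u(L) = -9*(L + 4)*L² = -9*(4 + L)*L² = -9*L²*(4 + L))
x(W, v) = 1 (x(W, v) = (W + v)/(W + v) = 1)
l(Y) = -12 (l(Y) = -9 - 3 = -12)
(l(7) + x(0, u(2))²)² = (-12 + 1²)² = (-12 + 1)² = (-11)² = 121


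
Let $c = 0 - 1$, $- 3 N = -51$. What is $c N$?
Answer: $-17$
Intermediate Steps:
$N = 17$ ($N = \left(- \frac{1}{3}\right) \left(-51\right) = 17$)
$c = -1$
$c N = \left(-1\right) 17 = -17$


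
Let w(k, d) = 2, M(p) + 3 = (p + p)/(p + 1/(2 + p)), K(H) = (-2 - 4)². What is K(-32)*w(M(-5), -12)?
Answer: 72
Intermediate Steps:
K(H) = 36 (K(H) = (-6)² = 36)
M(p) = -3 + 2*p/(p + 1/(2 + p)) (M(p) = -3 + (p + p)/(p + 1/(2 + p)) = -3 + (2*p)/(p + 1/(2 + p)) = -3 + 2*p/(p + 1/(2 + p)))
K(-32)*w(M(-5), -12) = 36*2 = 72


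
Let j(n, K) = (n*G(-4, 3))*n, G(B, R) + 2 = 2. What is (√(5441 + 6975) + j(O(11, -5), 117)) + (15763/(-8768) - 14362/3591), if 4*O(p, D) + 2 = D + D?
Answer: -182530949/31485888 + 8*√194 ≈ 105.63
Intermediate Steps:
G(B, R) = 0 (G(B, R) = -2 + 2 = 0)
O(p, D) = -½ + D/2 (O(p, D) = -½ + (D + D)/4 = -½ + (2*D)/4 = -½ + D/2)
j(n, K) = 0 (j(n, K) = (n*0)*n = 0*n = 0)
(√(5441 + 6975) + j(O(11, -5), 117)) + (15763/(-8768) - 14362/3591) = (√(5441 + 6975) + 0) + (15763/(-8768) - 14362/3591) = (√12416 + 0) + (15763*(-1/8768) - 14362*1/3591) = (8*√194 + 0) + (-15763/8768 - 14362/3591) = 8*√194 - 182530949/31485888 = -182530949/31485888 + 8*√194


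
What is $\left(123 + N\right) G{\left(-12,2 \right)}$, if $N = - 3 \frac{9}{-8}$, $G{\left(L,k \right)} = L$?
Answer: $- \frac{3033}{2} \approx -1516.5$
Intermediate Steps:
$N = \frac{27}{8}$ ($N = - 3 \cdot 9 \left(- \frac{1}{8}\right) = \left(-3\right) \left(- \frac{9}{8}\right) = \frac{27}{8} \approx 3.375$)
$\left(123 + N\right) G{\left(-12,2 \right)} = \left(123 + \frac{27}{8}\right) \left(-12\right) = \frac{1011}{8} \left(-12\right) = - \frac{3033}{2}$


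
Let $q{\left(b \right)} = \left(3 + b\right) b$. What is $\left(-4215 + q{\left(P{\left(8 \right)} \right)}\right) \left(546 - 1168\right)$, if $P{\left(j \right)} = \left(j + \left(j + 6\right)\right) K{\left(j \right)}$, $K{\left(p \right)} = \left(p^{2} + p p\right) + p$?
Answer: $-5571145150$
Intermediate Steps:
$K{\left(p \right)} = p + 2 p^{2}$ ($K{\left(p \right)} = \left(p^{2} + p^{2}\right) + p = 2 p^{2} + p = p + 2 p^{2}$)
$P{\left(j \right)} = j \left(1 + 2 j\right) \left(6 + 2 j\right)$ ($P{\left(j \right)} = \left(j + \left(j + 6\right)\right) j \left(1 + 2 j\right) = \left(j + \left(6 + j\right)\right) j \left(1 + 2 j\right) = \left(6 + 2 j\right) j \left(1 + 2 j\right) = j \left(1 + 2 j\right) \left(6 + 2 j\right)$)
$q{\left(b \right)} = b \left(3 + b\right)$
$\left(-4215 + q{\left(P{\left(8 \right)} \right)}\right) \left(546 - 1168\right) = \left(-4215 + 2 \cdot 8 \left(1 + 2 \cdot 8\right) \left(3 + 8\right) \left(3 + 2 \cdot 8 \left(1 + 2 \cdot 8\right) \left(3 + 8\right)\right)\right) \left(546 - 1168\right) = \left(-4215 + 2 \cdot 8 \left(1 + 16\right) 11 \left(3 + 2 \cdot 8 \left(1 + 16\right) 11\right)\right) \left(-622\right) = \left(-4215 + 2 \cdot 8 \cdot 17 \cdot 11 \left(3 + 2 \cdot 8 \cdot 17 \cdot 11\right)\right) \left(-622\right) = \left(-4215 + 2992 \left(3 + 2992\right)\right) \left(-622\right) = \left(-4215 + 2992 \cdot 2995\right) \left(-622\right) = \left(-4215 + 8961040\right) \left(-622\right) = 8956825 \left(-622\right) = -5571145150$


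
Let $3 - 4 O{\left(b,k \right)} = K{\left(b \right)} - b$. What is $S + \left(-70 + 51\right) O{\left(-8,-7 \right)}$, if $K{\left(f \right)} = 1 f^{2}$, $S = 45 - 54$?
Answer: $\frac{1275}{4} \approx 318.75$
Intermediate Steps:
$S = -9$ ($S = 45 - 54 = -9$)
$K{\left(f \right)} = f^{2}$
$O{\left(b,k \right)} = \frac{3}{4} - \frac{b^{2}}{4} + \frac{b}{4}$ ($O{\left(b,k \right)} = \frac{3}{4} - \frac{b^{2} - b}{4} = \frac{3}{4} - \left(- \frac{b}{4} + \frac{b^{2}}{4}\right) = \frac{3}{4} - \frac{b^{2}}{4} + \frac{b}{4}$)
$S + \left(-70 + 51\right) O{\left(-8,-7 \right)} = -9 + \left(-70 + 51\right) \left(\frac{3}{4} - \frac{\left(-8\right)^{2}}{4} + \frac{1}{4} \left(-8\right)\right) = -9 - 19 \left(\frac{3}{4} - 16 - 2\right) = -9 - - \frac{1311}{4} = -9 + \frac{1311}{4} = \frac{1275}{4}$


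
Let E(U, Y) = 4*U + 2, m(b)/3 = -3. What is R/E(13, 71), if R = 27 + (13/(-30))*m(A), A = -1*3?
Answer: 103/180 ≈ 0.57222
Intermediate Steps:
A = -3
m(b) = -9 (m(b) = 3*(-3) = -9)
E(U, Y) = 2 + 4*U
R = 309/10 (R = 27 + (13/(-30))*(-9) = 27 + (13*(-1/30))*(-9) = 27 - 13/30*(-9) = 27 + 39/10 = 309/10 ≈ 30.900)
R/E(13, 71) = 309/(10*(2 + 4*13)) = 309/(10*(2 + 52)) = (309/10)/54 = (309/10)*(1/54) = 103/180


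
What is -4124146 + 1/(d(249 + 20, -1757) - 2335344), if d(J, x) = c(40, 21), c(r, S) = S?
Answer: -9631213009159/2335323 ≈ -4.1241e+6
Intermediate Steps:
d(J, x) = 21
-4124146 + 1/(d(249 + 20, -1757) - 2335344) = -4124146 + 1/(21 - 2335344) = -4124146 + 1/(-2335323) = -4124146 - 1/2335323 = -9631213009159/2335323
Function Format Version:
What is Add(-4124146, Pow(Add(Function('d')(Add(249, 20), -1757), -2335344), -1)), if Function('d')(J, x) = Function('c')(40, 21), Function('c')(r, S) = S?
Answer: Rational(-9631213009159, 2335323) ≈ -4.1241e+6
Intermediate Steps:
Function('d')(J, x) = 21
Add(-4124146, Pow(Add(Function('d')(Add(249, 20), -1757), -2335344), -1)) = Add(-4124146, Pow(Add(21, -2335344), -1)) = Add(-4124146, Pow(-2335323, -1)) = Add(-4124146, Rational(-1, 2335323)) = Rational(-9631213009159, 2335323)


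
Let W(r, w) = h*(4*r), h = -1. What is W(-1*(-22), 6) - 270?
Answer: -358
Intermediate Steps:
W(r, w) = -4*r
W(-1*(-22), 6) - 270 = -(-4)*(-22) - 270 = -4*22 - 270 = -88 - 270 = -358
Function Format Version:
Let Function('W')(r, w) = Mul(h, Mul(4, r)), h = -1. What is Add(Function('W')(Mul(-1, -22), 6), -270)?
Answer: -358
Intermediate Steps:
Function('W')(r, w) = Mul(-4, r) (Function('W')(r, w) = Mul(-1, Mul(4, r)) = Mul(-4, r))
Add(Function('W')(Mul(-1, -22), 6), -270) = Add(Mul(-4, Mul(-1, -22)), -270) = Add(Mul(-4, 22), -270) = Add(-88, -270) = -358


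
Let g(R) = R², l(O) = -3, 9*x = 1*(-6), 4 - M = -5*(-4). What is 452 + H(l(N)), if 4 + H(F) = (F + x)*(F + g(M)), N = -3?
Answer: -1439/3 ≈ -479.67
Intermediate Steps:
M = -16 (M = 4 - (-5)*(-4) = 4 - 1*20 = 4 - 20 = -16)
x = -⅔ (x = (1*(-6))/9 = (⅑)*(-6) = -⅔ ≈ -0.66667)
H(F) = -4 + (256 + F)*(-⅔ + F) (H(F) = -4 + (F - ⅔)*(F + (-16)²) = -4 + (-⅔ + F)*(F + 256) = -4 + (-⅔ + F)*(256 + F) = -4 + (256 + F)*(-⅔ + F))
452 + H(l(N)) = 452 + (-524/3 + (-3)² + (766/3)*(-3)) = 452 + (-524/3 + 9 - 766) = 452 - 2795/3 = -1439/3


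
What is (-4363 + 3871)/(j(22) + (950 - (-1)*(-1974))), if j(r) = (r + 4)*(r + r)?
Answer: -41/10 ≈ -4.1000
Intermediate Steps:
j(r) = 2*r*(4 + r) (j(r) = (4 + r)*(2*r) = 2*r*(4 + r))
(-4363 + 3871)/(j(22) + (950 - (-1)*(-1974))) = (-4363 + 3871)/(2*22*(4 + 22) + (950 - (-1)*(-1974))) = -492/(2*22*26 + (950 - 1*1974)) = -492/(1144 + (950 - 1974)) = -492/(1144 - 1024) = -492/120 = -492*1/120 = -41/10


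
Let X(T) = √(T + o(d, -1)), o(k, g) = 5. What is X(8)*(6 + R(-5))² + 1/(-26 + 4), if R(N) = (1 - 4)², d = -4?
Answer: -1/22 + 225*√13 ≈ 811.20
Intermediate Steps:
R(N) = 9 (R(N) = (-3)² = 9)
X(T) = √(5 + T) (X(T) = √(T + 5) = √(5 + T))
X(8)*(6 + R(-5))² + 1/(-26 + 4) = √(5 + 8)*(6 + 9)² + 1/(-26 + 4) = √13*15² + 1/(-22) = √13*225 - 1/22 = 225*√13 - 1/22 = -1/22 + 225*√13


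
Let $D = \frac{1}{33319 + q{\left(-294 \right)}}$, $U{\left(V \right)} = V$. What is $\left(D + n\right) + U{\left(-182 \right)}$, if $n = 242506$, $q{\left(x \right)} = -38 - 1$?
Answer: $\frac{8064542721}{33280} \approx 2.4232 \cdot 10^{5}$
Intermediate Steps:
$q{\left(x \right)} = -39$ ($q{\left(x \right)} = -38 - 1 = -39$)
$D = \frac{1}{33280}$ ($D = \frac{1}{33319 - 39} = \frac{1}{33280} \approx 3.0048 \cdot 10^{-5}$)
$\left(D + n\right) + U{\left(-182 \right)} = \left(\frac{1}{33280} + 242506\right) - 182 = \frac{8070599681}{33280} - 182 = \frac{8064542721}{33280}$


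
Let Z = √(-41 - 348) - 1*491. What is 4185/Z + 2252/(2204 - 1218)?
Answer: (-1510339*I + 1126*√389)/(493*(√389 + 491*I)) ≈ -6.2257 - 0.34183*I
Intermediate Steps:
Z = -491 + I*√389 (Z = √(-389) - 491 = I*√389 - 491 = -491 + I*√389 ≈ -491.0 + 19.723*I)
4185/Z + 2252/(2204 - 1218) = 4185/(-491 + I*√389) + 2252/(2204 - 1218) = 4185/(-491 + I*√389) + 2252/986 = 4185/(-491 + I*√389) + 2252*(1/986) = 4185/(-491 + I*√389) + 1126/493 = 1126/493 + 4185/(-491 + I*√389)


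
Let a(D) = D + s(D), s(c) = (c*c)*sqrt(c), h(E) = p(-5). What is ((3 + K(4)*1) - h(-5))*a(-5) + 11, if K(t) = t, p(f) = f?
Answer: -49 + 300*I*sqrt(5) ≈ -49.0 + 670.82*I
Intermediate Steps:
h(E) = -5
s(c) = c**(5/2) (s(c) = c**2*sqrt(c) = c**(5/2))
a(D) = D + D**(5/2)
((3 + K(4)*1) - h(-5))*a(-5) + 11 = ((3 + 4*1) - 1*(-5))*(-5 + (-5)**(5/2)) + 11 = ((3 + 4) + 5)*(-5 + 25*I*sqrt(5)) + 11 = (7 + 5)*(-5 + 25*I*sqrt(5)) + 11 = 12*(-5 + 25*I*sqrt(5)) + 11 = (-60 + 300*I*sqrt(5)) + 11 = -49 + 300*I*sqrt(5)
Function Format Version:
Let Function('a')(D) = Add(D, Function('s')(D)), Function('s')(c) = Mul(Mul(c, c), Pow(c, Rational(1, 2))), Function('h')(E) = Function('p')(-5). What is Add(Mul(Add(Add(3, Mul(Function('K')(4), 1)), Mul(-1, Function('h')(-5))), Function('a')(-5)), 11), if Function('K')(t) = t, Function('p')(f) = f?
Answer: Add(-49, Mul(300, I, Pow(5, Rational(1, 2)))) ≈ Add(-49.000, Mul(670.82, I))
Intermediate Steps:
Function('h')(E) = -5
Function('s')(c) = Pow(c, Rational(5, 2)) (Function('s')(c) = Mul(Pow(c, 2), Pow(c, Rational(1, 2))) = Pow(c, Rational(5, 2)))
Function('a')(D) = Add(D, Pow(D, Rational(5, 2)))
Add(Mul(Add(Add(3, Mul(Function('K')(4), 1)), Mul(-1, Function('h')(-5))), Function('a')(-5)), 11) = Add(Mul(Add(Add(3, Mul(4, 1)), Mul(-1, -5)), Add(-5, Pow(-5, Rational(5, 2)))), 11) = Add(Mul(Add(Add(3, 4), 5), Add(-5, Mul(25, I, Pow(5, Rational(1, 2))))), 11) = Add(Mul(Add(7, 5), Add(-5, Mul(25, I, Pow(5, Rational(1, 2))))), 11) = Add(Mul(12, Add(-5, Mul(25, I, Pow(5, Rational(1, 2))))), 11) = Add(Add(-60, Mul(300, I, Pow(5, Rational(1, 2)))), 11) = Add(-49, Mul(300, I, Pow(5, Rational(1, 2))))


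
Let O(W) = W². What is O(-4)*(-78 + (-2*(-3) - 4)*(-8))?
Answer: -1504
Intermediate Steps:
O(-4)*(-78 + (-2*(-3) - 4)*(-8)) = (-4)²*(-78 + (-2*(-3) - 4)*(-8)) = 16*(-78 + (6 - 4)*(-8)) = 16*(-78 + 2*(-8)) = 16*(-78 - 16) = 16*(-94) = -1504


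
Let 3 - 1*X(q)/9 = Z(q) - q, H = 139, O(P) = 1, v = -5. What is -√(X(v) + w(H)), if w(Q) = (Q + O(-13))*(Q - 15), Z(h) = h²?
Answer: -√17117 ≈ -130.83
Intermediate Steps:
X(q) = 27 - 9*q² + 9*q (X(q) = 27 - 9*(q² - q) = 27 + (-9*q² + 9*q) = 27 - 9*q² + 9*q)
w(Q) = (1 + Q)*(-15 + Q) (w(Q) = (Q + 1)*(Q - 15) = (1 + Q)*(-15 + Q))
-√(X(v) + w(H)) = -√((27 - 9*(-5)² + 9*(-5)) + (-15 + 139² - 14*139)) = -√((27 - 9*25 - 45) + (-15 + 19321 - 1946)) = -√((27 - 225 - 45) + 17360) = -√(-243 + 17360) = -√17117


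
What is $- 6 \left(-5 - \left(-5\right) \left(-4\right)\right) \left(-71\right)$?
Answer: $-10650$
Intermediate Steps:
$- 6 \left(-5 - \left(-5\right) \left(-4\right)\right) \left(-71\right) = - 6 \left(-5 - 20\right) \left(-71\right) = \left(-6\right) \left(-25\right) \left(-71\right) = 150 \left(-71\right) = -10650$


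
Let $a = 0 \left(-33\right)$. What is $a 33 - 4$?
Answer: $-4$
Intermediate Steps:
$a = 0$
$a 33 - 4 = 0 \cdot 33 - 4 = 0 - 4 = -4$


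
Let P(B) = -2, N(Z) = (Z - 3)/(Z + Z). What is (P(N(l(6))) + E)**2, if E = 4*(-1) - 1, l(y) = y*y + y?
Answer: 49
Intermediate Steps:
l(y) = y + y**2 (l(y) = y**2 + y = y + y**2)
N(Z) = (-3 + Z)/(2*Z) (N(Z) = (-3 + Z)/((2*Z)) = (-3 + Z)*(1/(2*Z)) = (-3 + Z)/(2*Z))
E = -5 (E = -4 - 1 = -5)
(P(N(l(6))) + E)**2 = (-2 - 5)**2 = (-7)**2 = 49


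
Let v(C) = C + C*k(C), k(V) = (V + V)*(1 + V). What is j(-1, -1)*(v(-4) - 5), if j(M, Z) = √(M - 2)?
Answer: -105*I*√3 ≈ -181.87*I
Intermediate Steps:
k(V) = 2*V*(1 + V) (k(V) = (2*V)*(1 + V) = 2*V*(1 + V))
v(C) = C + 2*C²*(1 + C) (v(C) = C + C*(2*C*(1 + C)) = C + 2*C²*(1 + C))
j(M, Z) = √(-2 + M)
j(-1, -1)*(v(-4) - 5) = √(-2 - 1)*(-4*(1 + 2*(-4)*(1 - 4)) - 5) = √(-3)*(-4*(1 + 2*(-4)*(-3)) - 5) = (I*√3)*(-4*(1 + 24) - 5) = (I*√3)*(-4*25 - 5) = (I*√3)*(-100 - 5) = (I*√3)*(-105) = -105*I*√3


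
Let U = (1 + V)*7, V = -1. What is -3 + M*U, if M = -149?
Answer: -3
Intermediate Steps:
U = 0 (U = (1 - 1)*7 = 0*7 = 0)
-3 + M*U = -3 - 149*0 = -3 + 0 = -3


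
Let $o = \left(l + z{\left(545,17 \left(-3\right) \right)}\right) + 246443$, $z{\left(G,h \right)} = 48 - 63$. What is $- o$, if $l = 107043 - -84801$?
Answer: $-438272$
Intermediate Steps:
$z{\left(G,h \right)} = -15$
$l = 191844$ ($l = 107043 + 84801 = 191844$)
$o = 438272$ ($o = \left(191844 - 15\right) + 246443 = 191829 + 246443 = 438272$)
$- o = \left(-1\right) 438272 = -438272$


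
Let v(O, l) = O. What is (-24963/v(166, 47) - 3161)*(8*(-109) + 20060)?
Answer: -5273716266/83 ≈ -6.3539e+7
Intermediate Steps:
(-24963/v(166, 47) - 3161)*(8*(-109) + 20060) = (-24963/166 - 3161)*(8*(-109) + 20060) = (-24963*1/166 - 3161)*(-872 + 20060) = (-24963/166 - 3161)*19188 = -549689/166*19188 = -5273716266/83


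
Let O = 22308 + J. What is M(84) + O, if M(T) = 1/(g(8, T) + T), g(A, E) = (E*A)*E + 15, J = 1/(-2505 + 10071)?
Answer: 3181378121843/142611534 ≈ 22308.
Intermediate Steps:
J = 1/7566 ≈ 0.00013217
g(A, E) = 15 + A*E² (g(A, E) = (A*E)*E + 15 = A*E² + 15 = 15 + A*E²)
O = 168782329/7566 (O = 22308 + 1/7566 = 168782329/7566 ≈ 22308.)
M(T) = 1/(15 + T + 8*T²) (M(T) = 1/((15 + 8*T²) + T) = 1/(15 + T + 8*T²))
M(84) + O = 1/(15 + 84 + 8*84²) + 168782329/7566 = 1/(15 + 84 + 8*7056) + 168782329/7566 = 1/(15 + 84 + 56448) + 168782329/7566 = 1/56547 + 168782329/7566 = 3181378121843/142611534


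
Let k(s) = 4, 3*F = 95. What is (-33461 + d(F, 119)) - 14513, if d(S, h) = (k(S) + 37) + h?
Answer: -47814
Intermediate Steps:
F = 95/3 (F = (1/3)*95 = 95/3 ≈ 31.667)
d(S, h) = 41 + h (d(S, h) = (4 + 37) + h = 41 + h)
(-33461 + d(F, 119)) - 14513 = (-33461 + (41 + 119)) - 14513 = (-33461 + 160) - 14513 = -33301 - 14513 = -47814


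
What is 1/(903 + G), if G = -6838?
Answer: -1/5935 ≈ -0.00016849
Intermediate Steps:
1/(903 + G) = 1/(903 - 6838) = 1/(-5935) = -1/5935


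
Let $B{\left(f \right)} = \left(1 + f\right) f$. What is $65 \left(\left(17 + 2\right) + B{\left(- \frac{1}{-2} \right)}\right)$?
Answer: $\frac{5135}{4} \approx 1283.8$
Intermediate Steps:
$B{\left(f \right)} = f \left(1 + f\right)$
$65 \left(\left(17 + 2\right) + B{\left(- \frac{1}{-2} \right)}\right) = 65 \left(\left(17 + 2\right) + - \frac{1}{-2} \left(1 - \frac{1}{-2}\right)\right) = 65 \left(19 + \left(-1\right) \left(- \frac{1}{2}\right) \left(1 - - \frac{1}{2}\right)\right) = 65 \left(19 + \frac{1 + \frac{1}{2}}{2}\right) = 65 \left(19 + \frac{1}{2} \cdot \frac{3}{2}\right) = 65 \left(19 + \frac{3}{4}\right) = 65 \cdot \frac{79}{4} = \frac{5135}{4}$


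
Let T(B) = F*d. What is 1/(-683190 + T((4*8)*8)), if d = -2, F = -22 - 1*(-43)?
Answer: -1/683232 ≈ -1.4636e-6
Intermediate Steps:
F = 21 (F = -22 + 43 = 21)
T(B) = -42 (T(B) = 21*(-2) = -42)
1/(-683190 + T((4*8)*8)) = 1/(-683190 - 42) = 1/(-683232) = -1/683232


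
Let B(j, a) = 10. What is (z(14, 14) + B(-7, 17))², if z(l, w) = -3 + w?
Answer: 441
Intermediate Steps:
(z(14, 14) + B(-7, 17))² = ((-3 + 14) + 10)² = (11 + 10)² = 21² = 441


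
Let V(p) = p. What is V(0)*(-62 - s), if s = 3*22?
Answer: 0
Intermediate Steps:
s = 66
V(0)*(-62 - s) = 0*(-62 - 1*66) = 0*(-62 - 66) = 0*(-128) = 0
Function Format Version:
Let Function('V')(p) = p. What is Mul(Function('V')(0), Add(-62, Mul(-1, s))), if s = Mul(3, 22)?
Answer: 0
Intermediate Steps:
s = 66
Mul(Function('V')(0), Add(-62, Mul(-1, s))) = Mul(0, Add(-62, Mul(-1, 66))) = Mul(0, Add(-62, -66)) = Mul(0, -128) = 0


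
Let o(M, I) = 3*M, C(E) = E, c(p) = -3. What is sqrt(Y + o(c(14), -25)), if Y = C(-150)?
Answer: I*sqrt(159) ≈ 12.61*I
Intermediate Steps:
Y = -150
sqrt(Y + o(c(14), -25)) = sqrt(-150 + 3*(-3)) = sqrt(-150 - 9) = sqrt(-159) = I*sqrt(159)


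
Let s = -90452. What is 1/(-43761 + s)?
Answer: -1/134213 ≈ -7.4508e-6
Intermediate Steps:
1/(-43761 + s) = 1/(-43761 - 90452) = 1/(-134213) = -1/134213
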